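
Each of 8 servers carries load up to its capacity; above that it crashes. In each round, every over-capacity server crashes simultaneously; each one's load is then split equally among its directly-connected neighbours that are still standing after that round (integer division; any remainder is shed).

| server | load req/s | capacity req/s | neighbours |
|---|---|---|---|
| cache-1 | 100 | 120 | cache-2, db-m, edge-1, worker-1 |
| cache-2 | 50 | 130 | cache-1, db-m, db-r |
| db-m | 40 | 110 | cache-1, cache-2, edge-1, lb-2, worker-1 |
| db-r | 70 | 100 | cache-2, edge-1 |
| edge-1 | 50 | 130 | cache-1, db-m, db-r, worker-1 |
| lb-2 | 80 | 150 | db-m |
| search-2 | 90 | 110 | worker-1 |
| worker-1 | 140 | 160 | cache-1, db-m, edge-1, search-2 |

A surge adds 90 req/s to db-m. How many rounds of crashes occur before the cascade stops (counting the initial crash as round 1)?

4

Round 1 — db-m at 130 > 110. db-m crashes.
  db-m sheds 130 req/s to cache-1, cache-2, edge-1, lb-2, worker-1: 26 each.
    cache-1: 100+26 = 126 > 120
    cache-2: 50+26 = 76 ≤ 130
    edge-1: 50+26 = 76 ≤ 130
    lb-2: 80+26 = 106 ≤ 150
    worker-1: 140+26 = 166 > 160
Round 2 — cache-1, worker-1 crash.
  cache-1 sheds 126 req/s to cache-2, edge-1: 63 each.
    cache-2: 76+63 = 139 > 130
    edge-1: 76+63 = 139 > 130
  worker-1 sheds 166 req/s to edge-1, search-2: 83 each.
    edge-1: 139+83 = 222 > 130
    search-2: 90+83 = 173 > 110
Round 3 — cache-2, edge-1, search-2 crash.
  cache-2 sheds 139 req/s to db-r: 139 each.
    db-r: 70+139 = 209 > 100
  edge-1 sheds 222 req/s to db-r: 222 each.
    db-r: 209+222 = 431 > 100
  search-2 sheds 173 req/s: no online neighbours, lost.
Round 4 — db-r crashes.
  db-r sheds 431 req/s: no online neighbours, lost.
No further crashes.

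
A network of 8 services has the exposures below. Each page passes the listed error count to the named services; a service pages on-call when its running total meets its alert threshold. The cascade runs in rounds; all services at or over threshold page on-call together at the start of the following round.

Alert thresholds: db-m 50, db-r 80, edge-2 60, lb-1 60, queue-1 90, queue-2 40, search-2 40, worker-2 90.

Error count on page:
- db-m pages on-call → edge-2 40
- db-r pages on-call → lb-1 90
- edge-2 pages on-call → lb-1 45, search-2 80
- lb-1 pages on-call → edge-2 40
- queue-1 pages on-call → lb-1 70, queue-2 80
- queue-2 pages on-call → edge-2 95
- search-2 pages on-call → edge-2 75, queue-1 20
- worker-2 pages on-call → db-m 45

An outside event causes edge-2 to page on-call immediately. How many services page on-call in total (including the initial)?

Round 1 — edge-2 pages on-call (initial).
  lb-1: +45 → 45 < 60
  search-2: +80 → 80 ≥ 40
Round 2 — search-2 pages on-call.
  queue-1: +20 → 20 < 90
No further pages.

2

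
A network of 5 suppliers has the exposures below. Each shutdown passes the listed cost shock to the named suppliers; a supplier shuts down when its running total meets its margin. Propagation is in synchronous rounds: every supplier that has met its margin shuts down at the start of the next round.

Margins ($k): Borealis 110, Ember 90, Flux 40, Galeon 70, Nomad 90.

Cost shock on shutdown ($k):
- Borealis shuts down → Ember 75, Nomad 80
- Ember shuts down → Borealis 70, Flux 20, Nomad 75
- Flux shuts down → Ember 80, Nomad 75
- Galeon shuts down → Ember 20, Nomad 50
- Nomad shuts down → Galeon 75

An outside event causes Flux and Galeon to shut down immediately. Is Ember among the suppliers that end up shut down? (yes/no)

yes

Round 1 — Flux, Galeon shut down (initial).
  Ember: +80+20 → 100 ≥ 90
  Nomad: +75+50 → 125 ≥ 90
Round 2 — Ember, Nomad shut down.
  Borealis: +70 → 70 < 110
No further shutdowns.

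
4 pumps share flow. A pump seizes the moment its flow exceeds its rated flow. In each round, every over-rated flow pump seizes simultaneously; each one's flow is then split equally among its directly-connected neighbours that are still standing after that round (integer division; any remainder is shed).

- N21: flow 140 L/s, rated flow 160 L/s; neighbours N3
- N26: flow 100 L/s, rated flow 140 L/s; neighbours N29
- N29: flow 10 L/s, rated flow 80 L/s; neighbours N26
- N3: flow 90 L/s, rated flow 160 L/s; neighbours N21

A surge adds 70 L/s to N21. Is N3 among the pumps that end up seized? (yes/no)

Round 1 — N21 at 210 > 160. N21 seizes.
  N21 sheds 210 L/s to N3: 210 each.
    N3: 90+210 = 300 > 160
Round 2 — N3 seizes.
  N3 sheds 300 L/s: no online neighbours, lost.
No further seizures.

yes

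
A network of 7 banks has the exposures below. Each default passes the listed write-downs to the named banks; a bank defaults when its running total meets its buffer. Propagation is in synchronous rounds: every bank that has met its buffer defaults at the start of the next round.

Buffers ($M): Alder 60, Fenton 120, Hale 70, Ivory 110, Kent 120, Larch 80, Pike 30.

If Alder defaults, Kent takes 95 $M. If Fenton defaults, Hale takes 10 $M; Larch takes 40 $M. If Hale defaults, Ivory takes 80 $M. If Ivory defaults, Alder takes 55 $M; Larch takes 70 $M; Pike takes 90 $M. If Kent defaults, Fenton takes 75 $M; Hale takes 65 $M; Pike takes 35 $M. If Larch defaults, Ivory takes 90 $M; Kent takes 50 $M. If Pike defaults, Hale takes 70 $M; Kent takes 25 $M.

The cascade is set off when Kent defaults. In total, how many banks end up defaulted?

3

Round 1 — Kent defaults (initial).
  Fenton: +75 → 75 < 120
  Hale: +65 → 65 < 70
  Pike: +35 → 35 ≥ 30
Round 2 — Pike defaults.
  Hale: +70 → 135 ≥ 70
Round 3 — Hale defaults.
  Ivory: +80 → 80 < 110
No further defaults.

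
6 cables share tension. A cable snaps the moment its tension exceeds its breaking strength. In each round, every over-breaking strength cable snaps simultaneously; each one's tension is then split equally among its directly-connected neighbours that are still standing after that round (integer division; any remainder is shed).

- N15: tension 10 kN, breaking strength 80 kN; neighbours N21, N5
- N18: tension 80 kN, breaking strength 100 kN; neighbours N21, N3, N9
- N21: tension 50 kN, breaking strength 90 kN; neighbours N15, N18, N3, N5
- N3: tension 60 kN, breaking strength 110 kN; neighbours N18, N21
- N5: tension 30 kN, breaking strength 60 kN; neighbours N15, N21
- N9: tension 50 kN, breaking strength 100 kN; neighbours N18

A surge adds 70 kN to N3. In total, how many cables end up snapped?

Round 1 — N3 at 130 > 110. N3 snaps.
  N3 sheds 130 kN to N18, N21: 65 each.
    N18: 80+65 = 145 > 100
    N21: 50+65 = 115 > 90
Round 2 — N18, N21 snap.
  N18 sheds 145 kN to N9: 145 each.
    N9: 50+145 = 195 > 100
  N21 sheds 115 kN to N15, N5: 57 each (1 lost).
    N15: 10+57 = 67 ≤ 80
    N5: 30+57 = 87 > 60
Round 3 — N5, N9 snap.
  N5 sheds 87 kN to N15: 87 each.
    N15: 67+87 = 154 > 80
  N9 sheds 195 kN: no online neighbours, lost.
Round 4 — N15 snaps.
  N15 sheds 154 kN: no online neighbours, lost.
No further breaks.

6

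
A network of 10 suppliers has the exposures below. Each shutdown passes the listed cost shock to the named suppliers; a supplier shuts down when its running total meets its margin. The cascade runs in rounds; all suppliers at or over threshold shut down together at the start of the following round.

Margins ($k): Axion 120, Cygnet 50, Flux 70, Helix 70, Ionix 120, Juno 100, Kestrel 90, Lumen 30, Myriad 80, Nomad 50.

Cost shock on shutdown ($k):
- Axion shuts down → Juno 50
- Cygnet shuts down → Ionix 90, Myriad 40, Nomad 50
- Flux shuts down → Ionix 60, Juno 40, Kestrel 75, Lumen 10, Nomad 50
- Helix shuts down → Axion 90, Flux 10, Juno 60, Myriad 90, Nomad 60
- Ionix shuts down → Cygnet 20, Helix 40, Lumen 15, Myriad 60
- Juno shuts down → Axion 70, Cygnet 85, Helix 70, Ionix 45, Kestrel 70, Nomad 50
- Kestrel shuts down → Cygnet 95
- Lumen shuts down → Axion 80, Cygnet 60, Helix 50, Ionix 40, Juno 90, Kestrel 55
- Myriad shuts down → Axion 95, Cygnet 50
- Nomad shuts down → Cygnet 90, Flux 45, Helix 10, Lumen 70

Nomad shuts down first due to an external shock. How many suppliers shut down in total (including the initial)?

Round 1 — Nomad shuts down (initial).
  Cygnet: +90 → 90 ≥ 50
  Flux: +45 → 45 < 70
  Helix: +10 → 10 < 70
  Lumen: +70 → 70 ≥ 30
Round 2 — Cygnet, Lumen shut down.
  Axion: +80 → 80 < 120
  Helix: +50 → 60 < 70
  Ionix: +90+40 → 130 ≥ 120
  Juno: +90 → 90 < 100
  Kestrel: +55 → 55 < 90
  Myriad: +40 → 40 < 80
Round 3 — Ionix shuts down.
  Helix: +40 → 100 ≥ 70
  Myriad: +60 → 100 ≥ 80
Round 4 — Helix, Myriad shut down.
  Axion: +90+95 → 265 ≥ 120
  Flux: +10 → 55 < 70
  Juno: +60 → 150 ≥ 100
Round 5 — Axion, Juno shut down.
  Kestrel: +70 → 125 ≥ 90
Round 6 — Kestrel shuts down.
No further shutdowns.

9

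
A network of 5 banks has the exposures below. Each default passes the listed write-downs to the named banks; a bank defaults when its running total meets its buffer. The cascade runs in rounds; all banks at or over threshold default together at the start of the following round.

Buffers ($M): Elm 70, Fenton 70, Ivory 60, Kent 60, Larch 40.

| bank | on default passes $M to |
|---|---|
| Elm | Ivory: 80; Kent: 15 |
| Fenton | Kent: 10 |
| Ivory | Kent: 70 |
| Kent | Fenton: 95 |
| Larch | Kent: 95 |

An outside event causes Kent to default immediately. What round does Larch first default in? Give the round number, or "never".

never

Round 1 — Kent defaults (initial).
  Fenton: +95 → 95 ≥ 70
Round 2 — Fenton defaults.
No further defaults.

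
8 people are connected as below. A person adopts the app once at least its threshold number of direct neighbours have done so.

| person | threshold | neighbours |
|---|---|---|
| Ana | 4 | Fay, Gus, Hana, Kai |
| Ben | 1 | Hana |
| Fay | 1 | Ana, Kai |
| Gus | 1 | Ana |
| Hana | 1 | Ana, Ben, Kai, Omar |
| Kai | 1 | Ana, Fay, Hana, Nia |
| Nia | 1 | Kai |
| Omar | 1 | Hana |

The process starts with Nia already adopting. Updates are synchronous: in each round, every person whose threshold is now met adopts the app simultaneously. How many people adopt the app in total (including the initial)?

6

Round 1 — Nia adopts the app (initial).
Round 2 — checking thresholds:
  Kai: 1 of 4 neighbours ≥ 1, adopts the app.
Round 3 — checking thresholds:
  Ana: 1 of 4 neighbours < 4, holds.
  Fay: 1 of 2 neighbours ≥ 1, adopts the app.
  Hana: 1 of 4 neighbours ≥ 1, adopts the app.
Round 4 — checking thresholds:
  Ana: 3 of 4 neighbours < 4, holds.
  Ben: 1 of 1 neighbours ≥ 1, adopts the app.
  Omar: 1 of 1 neighbours ≥ 1, adopts the app.
Round 5 — no new adoptions; cascade stops.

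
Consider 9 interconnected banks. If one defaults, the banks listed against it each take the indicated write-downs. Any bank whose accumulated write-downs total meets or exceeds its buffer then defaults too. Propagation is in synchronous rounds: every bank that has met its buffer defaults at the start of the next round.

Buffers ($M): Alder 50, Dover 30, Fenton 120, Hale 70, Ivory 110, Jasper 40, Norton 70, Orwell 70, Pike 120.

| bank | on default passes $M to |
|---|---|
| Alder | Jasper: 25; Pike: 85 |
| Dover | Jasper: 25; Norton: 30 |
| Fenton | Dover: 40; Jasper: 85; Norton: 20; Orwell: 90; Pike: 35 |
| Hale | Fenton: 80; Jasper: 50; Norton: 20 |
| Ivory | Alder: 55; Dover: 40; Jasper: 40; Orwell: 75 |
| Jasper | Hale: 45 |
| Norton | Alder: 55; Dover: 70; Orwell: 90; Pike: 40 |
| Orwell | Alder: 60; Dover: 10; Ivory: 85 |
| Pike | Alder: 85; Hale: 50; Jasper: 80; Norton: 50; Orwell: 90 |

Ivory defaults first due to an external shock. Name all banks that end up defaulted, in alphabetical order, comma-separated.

Alder, Dover, Ivory, Jasper, Orwell

Round 1 — Ivory defaults (initial).
  Alder: +55 → 55 ≥ 50
  Dover: +40 → 40 ≥ 30
  Jasper: +40 → 40 ≥ 40
  Orwell: +75 → 75 ≥ 70
Round 2 — Alder, Dover, Jasper, Orwell default.
  Hale: +45 → 45 < 70
  Norton: +30 → 30 < 70
  Pike: +85 → 85 < 120
No further defaults.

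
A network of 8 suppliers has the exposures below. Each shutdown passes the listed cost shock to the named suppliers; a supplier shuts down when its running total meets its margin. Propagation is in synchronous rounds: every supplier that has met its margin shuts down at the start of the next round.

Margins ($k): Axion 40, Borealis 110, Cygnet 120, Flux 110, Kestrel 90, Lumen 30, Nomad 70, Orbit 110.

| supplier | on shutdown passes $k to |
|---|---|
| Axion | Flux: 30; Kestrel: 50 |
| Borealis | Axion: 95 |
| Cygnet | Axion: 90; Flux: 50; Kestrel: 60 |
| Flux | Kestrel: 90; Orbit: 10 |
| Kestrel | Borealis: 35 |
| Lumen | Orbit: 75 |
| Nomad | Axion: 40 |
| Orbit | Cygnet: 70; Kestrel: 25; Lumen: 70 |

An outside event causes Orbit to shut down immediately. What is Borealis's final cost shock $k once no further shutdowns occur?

0

Round 1 — Orbit shuts down (initial).
  Cygnet: +70 → 70 < 120
  Kestrel: +25 → 25 < 90
  Lumen: +70 → 70 ≥ 30
Round 2 — Lumen shuts down.
No further shutdowns.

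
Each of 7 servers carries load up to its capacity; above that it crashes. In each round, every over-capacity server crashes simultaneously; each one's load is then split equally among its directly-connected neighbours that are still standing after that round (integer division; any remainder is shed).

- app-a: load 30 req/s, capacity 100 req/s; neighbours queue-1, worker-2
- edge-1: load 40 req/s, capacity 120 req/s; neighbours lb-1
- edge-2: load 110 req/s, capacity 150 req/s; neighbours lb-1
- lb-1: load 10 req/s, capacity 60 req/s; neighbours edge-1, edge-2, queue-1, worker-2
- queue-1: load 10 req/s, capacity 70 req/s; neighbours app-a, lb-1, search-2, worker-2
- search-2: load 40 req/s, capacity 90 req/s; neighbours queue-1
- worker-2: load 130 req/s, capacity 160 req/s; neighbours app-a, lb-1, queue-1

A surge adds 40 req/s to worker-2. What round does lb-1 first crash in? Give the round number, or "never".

Round 1 — worker-2 at 170 > 160. worker-2 crashes.
  worker-2 sheds 170 req/s to app-a, lb-1, queue-1: 56 each (2 lost).
    app-a: 30+56 = 86 ≤ 100
    lb-1: 10+56 = 66 > 60
    queue-1: 10+56 = 66 ≤ 70
Round 2 — lb-1 crashes.
  lb-1 sheds 66 req/s to edge-1, edge-2, queue-1: 22 each.
    edge-1: 40+22 = 62 ≤ 120
    edge-2: 110+22 = 132 ≤ 150
    queue-1: 66+22 = 88 > 70
Round 3 — queue-1 crashes.
  queue-1 sheds 88 req/s to app-a, search-2: 44 each.
    app-a: 86+44 = 130 > 100
    search-2: 40+44 = 84 ≤ 90
Round 4 — app-a crashes.
  app-a sheds 130 req/s: no online neighbours, lost.
No further crashes.

2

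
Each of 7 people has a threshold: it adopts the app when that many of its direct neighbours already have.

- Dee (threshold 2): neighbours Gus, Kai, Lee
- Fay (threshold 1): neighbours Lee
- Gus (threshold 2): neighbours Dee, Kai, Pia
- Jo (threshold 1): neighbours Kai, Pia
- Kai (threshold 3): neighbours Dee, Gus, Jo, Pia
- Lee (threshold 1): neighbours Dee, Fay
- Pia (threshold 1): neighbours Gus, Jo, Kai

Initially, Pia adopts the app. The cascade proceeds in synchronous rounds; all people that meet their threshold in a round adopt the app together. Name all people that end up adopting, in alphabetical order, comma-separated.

Round 1 — Pia adopts the app (initial).
Round 2 — checking thresholds:
  Gus: 1 of 3 neighbours < 2, below threshold.
  Jo: 1 of 2 neighbours ≥ 1, adopts the app.
  Kai: 1 of 4 neighbours < 3, below threshold.
Round 3 — no new adoptions; cascade stops.

Jo, Pia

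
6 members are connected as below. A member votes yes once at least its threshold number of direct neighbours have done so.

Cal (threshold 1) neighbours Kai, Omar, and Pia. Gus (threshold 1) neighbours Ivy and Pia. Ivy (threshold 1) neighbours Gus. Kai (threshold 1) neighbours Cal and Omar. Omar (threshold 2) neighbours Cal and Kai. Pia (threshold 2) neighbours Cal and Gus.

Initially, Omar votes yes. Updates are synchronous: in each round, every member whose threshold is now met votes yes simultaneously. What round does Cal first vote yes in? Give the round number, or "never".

Round 1 — Omar votes yes (initial).
Round 2 — checking thresholds:
  Cal: 1 of 3 neighbours ≥ 1, votes yes.
  Kai: 1 of 2 neighbours ≥ 1, votes yes.
Round 3 — no new yes votes; cascade stops.

2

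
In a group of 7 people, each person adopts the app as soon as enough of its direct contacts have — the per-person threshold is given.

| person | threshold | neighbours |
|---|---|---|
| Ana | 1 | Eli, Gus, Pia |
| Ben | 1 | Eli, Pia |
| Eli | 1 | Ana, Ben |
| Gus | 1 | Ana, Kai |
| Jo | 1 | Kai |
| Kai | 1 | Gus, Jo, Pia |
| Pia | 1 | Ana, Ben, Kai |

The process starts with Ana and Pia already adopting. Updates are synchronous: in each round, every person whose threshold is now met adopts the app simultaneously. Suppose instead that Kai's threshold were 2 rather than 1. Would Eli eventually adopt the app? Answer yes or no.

yes

With Kai's threshold at 2:
Round 1 — Ana, Pia adopt the app (initial).
Round 2 — checking thresholds:
  Ben: 1 of 2 neighbours ≥ 1, adopts the app.
  Eli: 1 of 2 neighbours ≥ 1, adopts the app.
  Gus: 1 of 2 neighbours ≥ 1, adopts the app.
  Kai: 1 of 3 neighbours < 2, not yet.
Round 3 — checking thresholds:
  Kai: 2 of 3 neighbours ≥ 2, adopts the app.
Round 4 — checking thresholds:
  Jo: 1 of 1 neighbours ≥ 1, adopts the app.
Round 5 — no new adoptions; cascade stops.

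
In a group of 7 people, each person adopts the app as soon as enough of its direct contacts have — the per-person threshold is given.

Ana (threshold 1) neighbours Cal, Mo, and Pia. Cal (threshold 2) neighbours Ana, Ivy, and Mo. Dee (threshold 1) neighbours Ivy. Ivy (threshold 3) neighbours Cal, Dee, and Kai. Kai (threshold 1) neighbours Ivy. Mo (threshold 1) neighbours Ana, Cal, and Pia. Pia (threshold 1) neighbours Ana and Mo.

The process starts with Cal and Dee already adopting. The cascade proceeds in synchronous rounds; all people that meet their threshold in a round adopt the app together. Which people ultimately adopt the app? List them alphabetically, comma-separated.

Round 1 — Cal, Dee adopt the app (initial).
Round 2 — checking thresholds:
  Ana: 1 of 3 neighbours ≥ 1, adopts the app.
  Ivy: 2 of 3 neighbours < 3, holds.
  Mo: 1 of 3 neighbours ≥ 1, adopts the app.
Round 3 — checking thresholds:
  Ivy: 2 of 3 neighbours < 3, holds.
  Pia: 2 of 2 neighbours ≥ 1, adopts the app.
Round 4 — no new adoptions; cascade stops.

Ana, Cal, Dee, Mo, Pia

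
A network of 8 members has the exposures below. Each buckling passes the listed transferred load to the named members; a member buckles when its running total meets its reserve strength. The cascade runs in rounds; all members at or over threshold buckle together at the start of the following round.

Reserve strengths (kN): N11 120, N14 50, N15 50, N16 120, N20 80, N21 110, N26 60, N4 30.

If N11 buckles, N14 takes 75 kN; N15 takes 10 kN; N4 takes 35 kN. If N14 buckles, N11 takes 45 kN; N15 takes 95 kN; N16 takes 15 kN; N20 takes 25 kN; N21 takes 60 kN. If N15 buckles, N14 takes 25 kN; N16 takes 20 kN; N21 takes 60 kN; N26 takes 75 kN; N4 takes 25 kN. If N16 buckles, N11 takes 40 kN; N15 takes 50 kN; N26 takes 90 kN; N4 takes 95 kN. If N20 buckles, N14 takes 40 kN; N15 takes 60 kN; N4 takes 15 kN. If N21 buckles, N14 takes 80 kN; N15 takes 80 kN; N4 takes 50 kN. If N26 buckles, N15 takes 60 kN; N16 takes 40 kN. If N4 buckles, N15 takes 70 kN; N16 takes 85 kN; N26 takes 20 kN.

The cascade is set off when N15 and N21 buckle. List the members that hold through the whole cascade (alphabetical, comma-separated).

Round 1 — N15, N21 buckle (initial).
  N14: +25+80 → 105 ≥ 50
  N16: +20 → 20 < 120
  N26: +75 → 75 ≥ 60
  N4: +25+50 → 75 ≥ 30
Round 2 — N14, N26, N4 buckle.
  N11: +45 → 45 < 120
  N16: +15+40+85 → 160 ≥ 120
  N20: +25 → 25 < 80
Round 3 — N16 buckles.
  N11: +40 → 85 < 120
No further bucklings.

N11, N20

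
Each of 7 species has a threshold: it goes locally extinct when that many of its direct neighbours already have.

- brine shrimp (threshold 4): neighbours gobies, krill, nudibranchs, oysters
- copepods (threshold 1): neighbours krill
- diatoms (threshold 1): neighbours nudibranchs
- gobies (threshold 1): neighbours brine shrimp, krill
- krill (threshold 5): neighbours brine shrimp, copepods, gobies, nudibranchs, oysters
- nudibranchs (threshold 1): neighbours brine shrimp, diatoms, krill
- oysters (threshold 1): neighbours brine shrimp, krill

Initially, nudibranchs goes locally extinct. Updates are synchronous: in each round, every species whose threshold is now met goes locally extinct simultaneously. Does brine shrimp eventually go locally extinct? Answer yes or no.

Round 1 — nudibranchs goes locally extinct (initial).
Round 2 — checking thresholds:
  brine shrimp: 1 of 4 neighbours < 4, below threshold.
  diatoms: 1 of 1 neighbours ≥ 1, goes locally extinct.
  krill: 1 of 5 neighbours < 5, below threshold.
Round 3 — no new extinctions; cascade stops.

no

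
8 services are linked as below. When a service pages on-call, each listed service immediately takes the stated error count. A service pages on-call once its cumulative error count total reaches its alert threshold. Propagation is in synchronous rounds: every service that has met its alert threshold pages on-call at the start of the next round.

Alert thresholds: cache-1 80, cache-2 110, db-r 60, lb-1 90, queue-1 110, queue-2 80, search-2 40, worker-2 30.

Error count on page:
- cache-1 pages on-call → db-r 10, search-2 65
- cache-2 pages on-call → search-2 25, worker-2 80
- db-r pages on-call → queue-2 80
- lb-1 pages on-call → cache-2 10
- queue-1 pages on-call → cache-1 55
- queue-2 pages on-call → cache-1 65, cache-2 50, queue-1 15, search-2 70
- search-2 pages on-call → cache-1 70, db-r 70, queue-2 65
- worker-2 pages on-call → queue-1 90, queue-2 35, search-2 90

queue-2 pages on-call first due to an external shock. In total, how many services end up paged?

Round 1 — queue-2 pages on-call (initial).
  cache-1: +65 → 65 < 80
  cache-2: +50 → 50 < 110
  queue-1: +15 → 15 < 110
  search-2: +70 → 70 ≥ 40
Round 2 — search-2 pages on-call.
  cache-1: +70 → 135 ≥ 80
  db-r: +70 → 70 ≥ 60
Round 3 — cache-1, db-r page on-call.
No further pages.

4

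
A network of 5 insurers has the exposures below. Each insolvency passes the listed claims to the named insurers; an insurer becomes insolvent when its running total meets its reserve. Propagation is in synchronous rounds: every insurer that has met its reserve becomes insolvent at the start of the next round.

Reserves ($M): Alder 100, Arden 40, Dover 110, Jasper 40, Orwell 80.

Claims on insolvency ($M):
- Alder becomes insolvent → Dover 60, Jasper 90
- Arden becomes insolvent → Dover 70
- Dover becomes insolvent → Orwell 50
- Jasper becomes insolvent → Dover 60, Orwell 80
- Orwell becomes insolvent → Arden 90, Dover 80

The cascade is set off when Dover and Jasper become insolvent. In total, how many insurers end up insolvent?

Round 1 — Dover, Jasper become insolvent (initial).
  Orwell: +50+80 → 130 ≥ 80
Round 2 — Orwell becomes insolvent.
  Arden: +90 → 90 ≥ 40
Round 3 — Arden becomes insolvent.
No further insolvencies.

4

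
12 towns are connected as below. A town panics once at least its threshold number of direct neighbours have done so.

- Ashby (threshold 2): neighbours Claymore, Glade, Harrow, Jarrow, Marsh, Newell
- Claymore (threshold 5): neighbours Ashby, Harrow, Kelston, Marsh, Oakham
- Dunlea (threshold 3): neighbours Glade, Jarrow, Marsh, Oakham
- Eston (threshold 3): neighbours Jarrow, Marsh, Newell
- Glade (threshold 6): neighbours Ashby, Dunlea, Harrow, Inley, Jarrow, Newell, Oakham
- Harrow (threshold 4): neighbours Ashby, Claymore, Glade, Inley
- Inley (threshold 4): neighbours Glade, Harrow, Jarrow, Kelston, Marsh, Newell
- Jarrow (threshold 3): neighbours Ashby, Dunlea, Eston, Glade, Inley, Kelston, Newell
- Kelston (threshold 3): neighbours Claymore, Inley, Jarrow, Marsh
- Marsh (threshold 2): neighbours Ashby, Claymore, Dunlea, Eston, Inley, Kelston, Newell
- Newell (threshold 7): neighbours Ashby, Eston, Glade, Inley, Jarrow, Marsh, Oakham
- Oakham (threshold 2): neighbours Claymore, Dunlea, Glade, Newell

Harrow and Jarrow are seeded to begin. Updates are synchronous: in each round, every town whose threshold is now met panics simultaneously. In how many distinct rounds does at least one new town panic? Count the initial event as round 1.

Round 1 — Harrow, Jarrow panic (initial).
Round 2 — checking thresholds:
  Ashby: 2 of 6 neighbours ≥ 2, panics.
  Claymore: 1 of 5 neighbours < 5, not yet.
  Dunlea: 1 of 4 neighbours < 3, not yet.
  Eston: 1 of 3 neighbours < 3, not yet.
  Glade: 2 of 7 neighbours < 6, not yet.
  Inley: 2 of 6 neighbours < 4, not yet.
  Kelston: 1 of 4 neighbours < 3, not yet.
  Newell: 1 of 7 neighbours < 7, not yet.
Round 3 — no new panics; cascade stops.

2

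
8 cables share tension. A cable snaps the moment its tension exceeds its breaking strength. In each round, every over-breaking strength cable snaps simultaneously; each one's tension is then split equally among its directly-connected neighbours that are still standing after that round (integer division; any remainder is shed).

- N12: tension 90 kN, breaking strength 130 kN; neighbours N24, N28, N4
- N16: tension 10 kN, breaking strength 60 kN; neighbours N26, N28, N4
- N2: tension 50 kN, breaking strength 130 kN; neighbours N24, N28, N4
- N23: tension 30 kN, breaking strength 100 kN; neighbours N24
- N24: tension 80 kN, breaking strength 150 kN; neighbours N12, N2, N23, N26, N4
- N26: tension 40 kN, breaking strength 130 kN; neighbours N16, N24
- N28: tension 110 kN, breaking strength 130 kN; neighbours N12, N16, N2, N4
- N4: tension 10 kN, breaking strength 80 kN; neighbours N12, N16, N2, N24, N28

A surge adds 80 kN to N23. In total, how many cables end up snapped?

8

Round 1 — N23 at 110 > 100. N23 snaps.
  N23 sheds 110 kN to N24: 110 each.
    N24: 80+110 = 190 > 150
Round 2 — N24 snaps.
  N24 sheds 190 kN to N12, N2, N26, N4: 47 each (2 lost).
    N12: 90+47 = 137 > 130
    N2: 50+47 = 97 ≤ 130
    N26: 40+47 = 87 ≤ 130
    N4: 10+47 = 57 ≤ 80
Round 3 — N12 snaps.
  N12 sheds 137 kN to N28, N4: 68 each (1 lost).
    N28: 110+68 = 178 > 130
    N4: 57+68 = 125 > 80
Round 4 — N28, N4 snap.
  N28 sheds 178 kN to N16, N2: 89 each.
    N16: 10+89 = 99 > 60
    N2: 97+89 = 186 > 130
  N4 sheds 125 kN to N16, N2: 62 each (1 lost).
    N16: 99+62 = 161 > 60
    N2: 186+62 = 248 > 130
Round 5 — N16, N2 snap.
  N16 sheds 161 kN to N26: 161 each.
    N26: 87+161 = 248 > 130
  N2 sheds 248 kN: no online neighbours, lost.
Round 6 — N26 snaps.
  N26 sheds 248 kN: no online neighbours, lost.
No further breaks.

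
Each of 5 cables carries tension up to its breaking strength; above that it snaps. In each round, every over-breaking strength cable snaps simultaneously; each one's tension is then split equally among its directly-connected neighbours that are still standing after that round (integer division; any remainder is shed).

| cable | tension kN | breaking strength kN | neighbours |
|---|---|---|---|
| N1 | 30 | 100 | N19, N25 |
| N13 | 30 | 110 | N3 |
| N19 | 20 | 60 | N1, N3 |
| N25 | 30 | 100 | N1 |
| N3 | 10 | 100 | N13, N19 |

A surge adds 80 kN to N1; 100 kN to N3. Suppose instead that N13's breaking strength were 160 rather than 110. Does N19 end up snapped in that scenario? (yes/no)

With N13's breaking strength at 160:
Round 1 — N1 at 110 > 100; N3 at 110 > 100. N1, N3 snap.
  N1 sheds 110 kN to N19, N25: 55 each.
    N19: 20+55 = 75 > 60
    N25: 30+55 = 85 ≤ 100
  N3 sheds 110 kN to N13, N19: 55 each.
    N13: 30+55 = 85 ≤ 160
    N19: 75+55 = 130 > 60
Round 2 — N19 snaps.
  N19 sheds 130 kN: no online neighbours, lost.
No further breaks.

yes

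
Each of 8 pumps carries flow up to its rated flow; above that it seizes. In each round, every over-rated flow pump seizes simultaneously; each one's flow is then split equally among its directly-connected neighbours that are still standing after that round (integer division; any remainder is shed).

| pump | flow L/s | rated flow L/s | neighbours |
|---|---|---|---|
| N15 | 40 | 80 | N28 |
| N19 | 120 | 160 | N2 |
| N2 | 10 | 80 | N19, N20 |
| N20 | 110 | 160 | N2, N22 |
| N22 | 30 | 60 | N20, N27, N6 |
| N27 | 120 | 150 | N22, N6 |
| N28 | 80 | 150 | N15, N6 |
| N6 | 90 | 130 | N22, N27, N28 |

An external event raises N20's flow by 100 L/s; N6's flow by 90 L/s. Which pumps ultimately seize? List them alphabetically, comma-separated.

N19, N2, N20, N22, N27, N6

Round 1 — N20 at 210 > 160; N6 at 180 > 130. N20, N6 seize.
  N20 sheds 210 L/s to N2, N22: 105 each.
    N2: 10+105 = 115 > 80
    N22: 30+105 = 135 > 60
  N6 sheds 180 L/s to N22, N27, N28: 60 each.
    N22: 135+60 = 195 > 60
    N27: 120+60 = 180 > 150
    N28: 80+60 = 140 ≤ 150
Round 2 — N2, N22, N27 seize.
  N2 sheds 115 L/s to N19: 115 each.
    N19: 120+115 = 235 > 160
  N22 sheds 195 L/s: no online neighbours, lost.
  N27 sheds 180 L/s: no online neighbours, lost.
Round 3 — N19 seizes.
  N19 sheds 235 L/s: no online neighbours, lost.
No further seizures.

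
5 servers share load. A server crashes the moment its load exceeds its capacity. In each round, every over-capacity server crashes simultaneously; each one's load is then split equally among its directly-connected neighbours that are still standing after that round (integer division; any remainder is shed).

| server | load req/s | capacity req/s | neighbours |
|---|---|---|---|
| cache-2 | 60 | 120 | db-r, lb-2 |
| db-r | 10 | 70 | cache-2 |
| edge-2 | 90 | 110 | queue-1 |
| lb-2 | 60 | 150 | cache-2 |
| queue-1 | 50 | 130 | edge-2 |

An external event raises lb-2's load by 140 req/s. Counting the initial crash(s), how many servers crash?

Round 1 — lb-2 at 200 > 150. lb-2 crashes.
  lb-2 sheds 200 req/s to cache-2: 200 each.
    cache-2: 60+200 = 260 > 120
Round 2 — cache-2 crashes.
  cache-2 sheds 260 req/s to db-r: 260 each.
    db-r: 10+260 = 270 > 70
Round 3 — db-r crashes.
  db-r sheds 270 req/s: no online neighbours, lost.
No further crashes.

3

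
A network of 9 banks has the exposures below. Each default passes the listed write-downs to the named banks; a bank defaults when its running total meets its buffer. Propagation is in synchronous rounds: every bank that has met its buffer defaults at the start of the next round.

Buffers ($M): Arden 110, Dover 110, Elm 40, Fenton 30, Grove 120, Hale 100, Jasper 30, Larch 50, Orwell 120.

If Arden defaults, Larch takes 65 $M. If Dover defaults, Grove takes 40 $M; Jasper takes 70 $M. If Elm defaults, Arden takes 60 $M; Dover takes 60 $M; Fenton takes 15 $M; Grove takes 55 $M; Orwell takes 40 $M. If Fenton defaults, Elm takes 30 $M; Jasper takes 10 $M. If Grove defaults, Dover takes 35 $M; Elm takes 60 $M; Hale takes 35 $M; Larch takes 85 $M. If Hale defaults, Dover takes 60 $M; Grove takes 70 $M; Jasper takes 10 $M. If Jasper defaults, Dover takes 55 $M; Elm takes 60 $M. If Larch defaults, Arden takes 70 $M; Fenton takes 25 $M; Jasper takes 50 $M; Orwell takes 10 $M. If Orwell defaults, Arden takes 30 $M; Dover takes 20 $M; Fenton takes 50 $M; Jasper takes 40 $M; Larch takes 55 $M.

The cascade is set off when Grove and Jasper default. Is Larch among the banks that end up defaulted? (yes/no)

yes

Round 1 — Grove, Jasper default (initial).
  Dover: +35+55 → 90 < 110
  Elm: +60+60 → 120 ≥ 40
  Hale: +35 → 35 < 100
  Larch: +85 → 85 ≥ 50
Round 2 — Elm, Larch default.
  Arden: +60+70 → 130 ≥ 110
  Dover: +60 → 150 ≥ 110
  Fenton: +15+25 → 40 ≥ 30
  Orwell: +40+10 → 50 < 120
Round 3 — Arden, Dover, Fenton default.
No further defaults.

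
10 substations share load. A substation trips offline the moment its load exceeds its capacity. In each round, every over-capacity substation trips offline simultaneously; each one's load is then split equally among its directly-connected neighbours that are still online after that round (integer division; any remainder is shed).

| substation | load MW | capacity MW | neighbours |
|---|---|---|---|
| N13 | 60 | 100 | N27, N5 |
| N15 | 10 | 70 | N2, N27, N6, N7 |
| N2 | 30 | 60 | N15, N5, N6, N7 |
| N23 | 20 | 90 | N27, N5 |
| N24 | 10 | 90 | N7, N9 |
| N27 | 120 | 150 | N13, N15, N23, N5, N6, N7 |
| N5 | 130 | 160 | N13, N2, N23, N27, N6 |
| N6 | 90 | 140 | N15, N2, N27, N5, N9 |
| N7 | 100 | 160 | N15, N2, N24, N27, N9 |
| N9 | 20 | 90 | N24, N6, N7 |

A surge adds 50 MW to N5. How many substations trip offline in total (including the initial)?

Round 1 — N5 at 180 > 160. N5 trips offline.
  N5 sheds 180 MW to N13, N2, N23, N27, N6: 36 each.
    N13: 60+36 = 96 ≤ 100
    N2: 30+36 = 66 > 60
    N23: 20+36 = 56 ≤ 90
    N27: 120+36 = 156 > 150
    N6: 90+36 = 126 ≤ 140
Round 2 — N2, N27 trip offline.
  N2 sheds 66 MW to N15, N6, N7: 22 each.
    N15: 10+22 = 32 ≤ 70
    N6: 126+22 = 148 > 140
    N7: 100+22 = 122 ≤ 160
  N27 sheds 156 MW to N13, N15, N23, N6, N7: 31 each (1 lost).
    N13: 96+31 = 127 > 100
    N15: 32+31 = 63 ≤ 70
    N23: 56+31 = 87 ≤ 90
    N6: 148+31 = 179 > 140
    N7: 122+31 = 153 ≤ 160
Round 3 — N13, N6 trip offline.
  N13 sheds 127 MW: no online neighbours, lost.
  N6 sheds 179 MW to N15, N9: 89 each (1 lost).
    N15: 63+89 = 152 > 70
    N9: 20+89 = 109 > 90
Round 4 — N15, N9 trip offline.
  N15 sheds 152 MW to N7: 152 each.
    N7: 153+152 = 305 > 160
  N9 sheds 109 MW to N24, N7: 54 each (1 lost).
    N24: 10+54 = 64 ≤ 90
    N7: 305+54 = 359 > 160
Round 5 — N7 trips offline.
  N7 sheds 359 MW to N24: 359 each.
    N24: 64+359 = 423 > 90
Round 6 — N24 trips offline.
  N24 sheds 423 MW: no online neighbours, lost.
No further trips.

9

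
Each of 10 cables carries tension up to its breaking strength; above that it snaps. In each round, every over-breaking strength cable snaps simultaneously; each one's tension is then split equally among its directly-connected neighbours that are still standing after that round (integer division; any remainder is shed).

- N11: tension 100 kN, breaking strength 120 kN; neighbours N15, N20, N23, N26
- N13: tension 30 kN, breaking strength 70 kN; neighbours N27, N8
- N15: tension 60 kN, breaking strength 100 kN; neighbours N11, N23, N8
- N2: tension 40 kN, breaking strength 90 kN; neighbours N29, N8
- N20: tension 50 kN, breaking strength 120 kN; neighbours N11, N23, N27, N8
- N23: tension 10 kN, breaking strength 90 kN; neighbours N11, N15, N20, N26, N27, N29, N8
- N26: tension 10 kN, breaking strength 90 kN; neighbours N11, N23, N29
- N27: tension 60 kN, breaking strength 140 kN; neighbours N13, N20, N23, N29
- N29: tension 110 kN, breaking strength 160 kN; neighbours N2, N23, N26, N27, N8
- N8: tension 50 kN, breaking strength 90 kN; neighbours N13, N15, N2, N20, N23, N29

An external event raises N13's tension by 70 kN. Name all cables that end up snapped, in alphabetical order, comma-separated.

N13, N8

Round 1 — N13 at 100 > 70. N13 snaps.
  N13 sheds 100 kN to N27, N8: 50 each.
    N27: 60+50 = 110 ≤ 140
    N8: 50+50 = 100 > 90
Round 2 — N8 snaps.
  N8 sheds 100 kN to N15, N2, N20, N23, N29: 20 each.
    N15: 60+20 = 80 ≤ 100
    N2: 40+20 = 60 ≤ 90
    N20: 50+20 = 70 ≤ 120
    N23: 10+20 = 30 ≤ 90
    N29: 110+20 = 130 ≤ 160
No further breaks.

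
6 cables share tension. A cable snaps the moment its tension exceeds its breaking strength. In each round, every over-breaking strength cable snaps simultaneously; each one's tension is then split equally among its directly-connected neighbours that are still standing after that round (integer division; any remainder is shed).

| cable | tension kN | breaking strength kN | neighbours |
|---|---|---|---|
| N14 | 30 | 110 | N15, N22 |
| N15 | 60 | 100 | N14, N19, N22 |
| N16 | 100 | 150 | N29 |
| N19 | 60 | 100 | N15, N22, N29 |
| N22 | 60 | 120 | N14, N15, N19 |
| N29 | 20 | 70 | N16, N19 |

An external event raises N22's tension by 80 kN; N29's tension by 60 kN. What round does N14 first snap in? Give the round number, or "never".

Round 1 — N22 at 140 > 120; N29 at 80 > 70. N22, N29 snap.
  N22 sheds 140 kN to N14, N15, N19: 46 each (2 lost).
    N14: 30+46 = 76 ≤ 110
    N15: 60+46 = 106 > 100
    N19: 60+46 = 106 > 100
  N29 sheds 80 kN to N16, N19: 40 each.
    N16: 100+40 = 140 ≤ 150
    N19: 106+40 = 146 > 100
Round 2 — N15, N19 snap.
  N15 sheds 106 kN to N14: 106 each.
    N14: 76+106 = 182 > 110
  N19 sheds 146 kN: no online neighbours, lost.
Round 3 — N14 snaps.
  N14 sheds 182 kN: no online neighbours, lost.
No further breaks.

3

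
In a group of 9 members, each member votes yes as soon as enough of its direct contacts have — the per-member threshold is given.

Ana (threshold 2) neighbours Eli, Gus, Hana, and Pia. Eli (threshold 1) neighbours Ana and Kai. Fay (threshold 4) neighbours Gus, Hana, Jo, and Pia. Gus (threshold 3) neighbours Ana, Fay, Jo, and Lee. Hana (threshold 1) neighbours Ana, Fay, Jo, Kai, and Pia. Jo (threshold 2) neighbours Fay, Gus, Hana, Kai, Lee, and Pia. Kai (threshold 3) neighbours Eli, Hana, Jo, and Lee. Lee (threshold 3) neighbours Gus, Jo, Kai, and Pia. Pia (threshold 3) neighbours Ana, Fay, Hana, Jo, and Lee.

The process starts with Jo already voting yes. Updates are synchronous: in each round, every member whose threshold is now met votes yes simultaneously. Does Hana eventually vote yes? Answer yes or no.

yes

Round 1 — Jo votes yes (initial).
Round 2 — checking thresholds:
  Fay: 1 of 4 neighbours < 4, below threshold.
  Gus: 1 of 4 neighbours < 3, below threshold.
  Hana: 1 of 5 neighbours ≥ 1, votes yes.
  Kai: 1 of 4 neighbours < 3, below threshold.
  Lee: 1 of 4 neighbours < 3, below threshold.
  Pia: 1 of 5 neighbours < 3, below threshold.
Round 3 — no new yes votes; cascade stops.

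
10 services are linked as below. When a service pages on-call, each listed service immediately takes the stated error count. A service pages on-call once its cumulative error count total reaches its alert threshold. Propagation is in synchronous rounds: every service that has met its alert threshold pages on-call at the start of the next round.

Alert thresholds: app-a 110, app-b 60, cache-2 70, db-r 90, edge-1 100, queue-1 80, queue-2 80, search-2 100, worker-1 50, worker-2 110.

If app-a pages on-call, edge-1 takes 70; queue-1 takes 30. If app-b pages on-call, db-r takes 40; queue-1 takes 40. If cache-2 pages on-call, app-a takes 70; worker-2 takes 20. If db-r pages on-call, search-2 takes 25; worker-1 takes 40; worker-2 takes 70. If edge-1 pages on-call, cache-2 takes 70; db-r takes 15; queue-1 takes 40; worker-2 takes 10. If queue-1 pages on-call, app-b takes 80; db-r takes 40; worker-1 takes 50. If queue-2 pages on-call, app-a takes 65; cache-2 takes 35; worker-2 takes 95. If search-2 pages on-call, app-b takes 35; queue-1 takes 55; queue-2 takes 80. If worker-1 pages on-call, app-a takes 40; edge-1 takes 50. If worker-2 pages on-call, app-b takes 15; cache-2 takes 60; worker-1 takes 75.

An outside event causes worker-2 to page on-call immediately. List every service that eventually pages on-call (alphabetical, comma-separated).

worker-1, worker-2

Round 1 — worker-2 pages on-call (initial).
  app-b: +15 → 15 < 60
  cache-2: +60 → 60 < 70
  worker-1: +75 → 75 ≥ 50
Round 2 — worker-1 pages on-call.
  app-a: +40 → 40 < 110
  edge-1: +50 → 50 < 100
No further pages.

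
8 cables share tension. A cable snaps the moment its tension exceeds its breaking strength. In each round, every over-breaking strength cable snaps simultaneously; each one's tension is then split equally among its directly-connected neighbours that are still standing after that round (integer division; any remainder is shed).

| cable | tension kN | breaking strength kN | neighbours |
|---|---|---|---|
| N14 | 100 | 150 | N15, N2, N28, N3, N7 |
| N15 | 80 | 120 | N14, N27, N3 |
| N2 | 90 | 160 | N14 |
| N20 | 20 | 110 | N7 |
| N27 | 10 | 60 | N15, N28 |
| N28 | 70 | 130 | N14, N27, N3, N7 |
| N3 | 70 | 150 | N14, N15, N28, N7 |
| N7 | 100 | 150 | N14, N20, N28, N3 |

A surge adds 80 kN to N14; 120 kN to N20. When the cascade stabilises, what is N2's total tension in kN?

126

Round 1 — N14 at 180 > 150; N20 at 140 > 110. N14, N20 snap.
  N14 sheds 180 kN to N15, N2, N28, N3, N7: 36 each.
    N15: 80+36 = 116 ≤ 120
    N2: 90+36 = 126 ≤ 160
    N28: 70+36 = 106 ≤ 130
    N3: 70+36 = 106 ≤ 150
    N7: 100+36 = 136 ≤ 150
  N20 sheds 140 kN to N7: 140 each.
    N7: 136+140 = 276 > 150
Round 2 — N7 snaps.
  N7 sheds 276 kN to N28, N3: 138 each.
    N28: 106+138 = 244 > 130
    N3: 106+138 = 244 > 150
Round 3 — N28, N3 snap.
  N28 sheds 244 kN to N27: 244 each.
    N27: 10+244 = 254 > 60
  N3 sheds 244 kN to N15: 244 each.
    N15: 116+244 = 360 > 120
Round 4 — N15, N27 snap.
  N15 sheds 360 kN: no online neighbours, lost.
  N27 sheds 254 kN: no online neighbours, lost.
No further breaks.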